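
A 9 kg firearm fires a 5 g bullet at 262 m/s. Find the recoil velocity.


v_recoil = m_p * v_p / m_gun = 0.005 * 262 / 9 = 0.1456 m/s

0.1456 m/s


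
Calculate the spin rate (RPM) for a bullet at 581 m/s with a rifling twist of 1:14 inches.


twist_m = 14*0.0254 = 0.3556 m
spin = v/twist = 581/0.3556 = 1633.858 rev/s
RPM = spin*60 = 1633.858*60 ≈ 98031 RPM

98031 RPM


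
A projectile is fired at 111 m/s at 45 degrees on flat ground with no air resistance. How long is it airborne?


T = 2*v0*sin(theta)/g = 2*111*sin(45°)/9.81 = 16 s

16 s


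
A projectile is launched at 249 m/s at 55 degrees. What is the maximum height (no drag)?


H = (v0*sin(theta))^2 / (2g) = (249*sin(55°))^2 / (2*9.81) = 2120 m

2120 m


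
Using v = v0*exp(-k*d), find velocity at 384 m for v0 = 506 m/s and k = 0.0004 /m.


v = v0*exp(-k*d) = 506*exp(-0.0004*384) = 434 m/s

434 m/s


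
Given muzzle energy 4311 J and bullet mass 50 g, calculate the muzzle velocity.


v = sqrt(2*E/m) = sqrt(2*4311/0.05) = 415.3 m/s

415.3 m/s


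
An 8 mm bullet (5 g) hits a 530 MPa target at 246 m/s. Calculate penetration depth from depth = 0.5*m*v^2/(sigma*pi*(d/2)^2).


A = pi*(d/2)^2 = pi*(8/2)^2 = 50.2655 mm^2
E = 0.5*m*v^2 = 0.5*0.005*246^2 = 151.29 J
depth = E/(sigma*A) = 151.29 J / (530 MPa * 50.2655 mm^2) = 151.29/(530 * 50.2655) m = 0.0056789 m ≈ 5.679 mm

5.679 mm


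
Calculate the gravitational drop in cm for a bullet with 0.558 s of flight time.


drop = 0.5*g*t^2 = 0.5*9.81*0.558^2 = 1.52724 m ≈ 152.7 cm

152.7 cm


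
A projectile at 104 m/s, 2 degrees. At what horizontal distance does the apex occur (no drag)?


R = v0^2*sin(2*theta)/g = 104^2*sin(2*2°)/9.81 = 76.9099 m
apex_dist = R/2 = 76.9099/2 = 38.45 m

38.45 m


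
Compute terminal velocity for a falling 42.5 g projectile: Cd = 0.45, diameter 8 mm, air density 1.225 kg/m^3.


A = pi*(d/2)^2 = pi*(8/2000)^2 = 5.02655e-05 m^2
vt = sqrt(2mg/(Cd*rho*A)) = sqrt(2*0.0425*9.81/(0.45 * 1.225 * 5.02655e-05)) = 173.5 m/s

173.5 m/s


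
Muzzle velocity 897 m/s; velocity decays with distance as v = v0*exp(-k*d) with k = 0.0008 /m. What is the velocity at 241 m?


v = v0*exp(-k*d) = 897*exp(-0.0008*241) = 739.7 m/s

739.7 m/s


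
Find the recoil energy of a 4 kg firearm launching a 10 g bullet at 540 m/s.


v_r = m_p*v_p/m_gun = 0.01*540/4 = 1.35 m/s, E_r = 0.5*m_gun*v_r^2 = 0.5*4*1.35^2 = 3.645 J

3.645 J


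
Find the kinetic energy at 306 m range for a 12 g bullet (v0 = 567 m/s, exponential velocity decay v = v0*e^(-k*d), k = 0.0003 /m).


v = v0*exp(-k*d) = 567*exp(-0.0003*306) = 517.267 m/s
E = 0.5*m*v^2 = 0.5*0.012*517.267^2 = 1605 J

1605 J


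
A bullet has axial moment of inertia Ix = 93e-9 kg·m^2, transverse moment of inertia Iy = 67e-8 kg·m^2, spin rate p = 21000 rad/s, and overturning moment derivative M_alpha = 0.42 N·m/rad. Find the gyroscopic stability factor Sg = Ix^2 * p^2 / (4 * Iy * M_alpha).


Sg = Ix^2 * p^2 / (4 * Iy * M_alpha) = (93e-9)^2 * 21000^2 / (4 * 67e-8 * 0.42) = 3.389

3.389


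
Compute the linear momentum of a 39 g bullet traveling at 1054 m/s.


p = m*v = 0.039*1054 = 41.11 kg·m/s

41.11 kg·m/s


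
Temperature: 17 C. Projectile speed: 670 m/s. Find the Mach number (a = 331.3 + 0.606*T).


a = 331.3 + 0.606*(17) = 341.602 m/s
M = v/a = 670/341.602 = 1.961

1.961


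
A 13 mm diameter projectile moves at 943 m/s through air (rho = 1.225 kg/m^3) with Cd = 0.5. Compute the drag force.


A = pi*(d/2)^2 = pi*(13/2000)^2 = 1.32732e-04 m^2
Fd = 0.5*Cd*rho*A*v^2 = 0.5*0.5*1.225*1.32732e-04*943^2 = 36.15 N

36.15 N


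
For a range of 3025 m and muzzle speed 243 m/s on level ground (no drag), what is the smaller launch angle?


sin(2*theta) = R*g/v0^2 = 3025*9.81/243^2 = 0.502553, theta = arcsin(0.502553)/2 = 15.08°

15.08 degrees


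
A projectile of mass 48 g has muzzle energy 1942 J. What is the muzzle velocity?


v = sqrt(2*E/m) = sqrt(2*1942/0.048) = 284.5 m/s

284.5 m/s


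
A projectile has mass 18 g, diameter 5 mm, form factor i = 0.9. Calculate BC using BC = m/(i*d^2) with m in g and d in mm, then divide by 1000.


BC = m/(i*d^2*1000) = 18/(0.9 * 5^2 * 1000) = 0.0008

0.0008


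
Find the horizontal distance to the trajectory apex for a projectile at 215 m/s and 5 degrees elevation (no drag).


R = v0^2*sin(2*theta)/g = 215^2*sin(2*5°)/9.81 = 818.235 m
apex_dist = R/2 = 818.235/2 = 409.1 m

409.1 m


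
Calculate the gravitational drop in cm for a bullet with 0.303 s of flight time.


drop = 0.5*g*t^2 = 0.5*9.81*0.303^2 = 0.450323 m ≈ 45.03 cm

45.03 cm


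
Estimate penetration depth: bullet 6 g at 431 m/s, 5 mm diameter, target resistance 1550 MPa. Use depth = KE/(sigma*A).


A = pi*(d/2)^2 = pi*(5/2)^2 = 19.635 mm^2
E = 0.5*m*v^2 = 0.5*0.006*431^2 = 557.283 J
depth = E/(sigma*A) = 557.283 J / (1550 MPa * 19.635 mm^2) = 557.283/(1550 * 19.635) m = 0.0183111 m ≈ 18.31 mm

18.31 mm


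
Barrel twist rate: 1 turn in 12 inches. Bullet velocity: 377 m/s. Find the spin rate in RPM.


twist_m = 12*0.0254 = 0.3048 m
spin = v/twist = 377/0.3048 = 1236.877 rev/s
RPM = spin*60 = 1236.877*60 ≈ 74213 RPM

74213 RPM


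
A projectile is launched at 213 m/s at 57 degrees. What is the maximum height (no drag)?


H = (v0*sin(theta))^2 / (2g) = (213*sin(57°))^2 / (2*9.81) = 1626 m

1626 m


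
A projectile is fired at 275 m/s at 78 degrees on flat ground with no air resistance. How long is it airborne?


T = 2*v0*sin(theta)/g = 2*275*sin(78°)/9.81 = 54.84 s

54.84 s


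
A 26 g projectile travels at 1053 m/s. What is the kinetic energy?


E = 0.5*m*v^2 = 0.5*0.026*1053^2 = 14415 J

14415 J


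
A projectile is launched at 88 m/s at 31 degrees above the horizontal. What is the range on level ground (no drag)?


R = v0^2 * sin(2*theta) / g = 88^2 * sin(2*31°) / 9.81 = 697 m

697 m


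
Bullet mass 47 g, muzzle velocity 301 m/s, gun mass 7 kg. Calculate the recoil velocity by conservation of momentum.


v_recoil = m_p * v_p / m_gun = 0.047 * 301 / 7 = 2.021 m/s

2.021 m/s


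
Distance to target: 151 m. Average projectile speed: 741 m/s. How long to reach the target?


t = d/v = 151/741 = 0.2038 s

0.2038 s


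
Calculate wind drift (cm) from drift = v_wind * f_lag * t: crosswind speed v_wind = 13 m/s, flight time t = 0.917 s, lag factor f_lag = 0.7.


drift = v_wind * lag * t = 13 * 0.7 * 0.917 = 8.3447 m ≈ 834.5 cm

834.5 cm


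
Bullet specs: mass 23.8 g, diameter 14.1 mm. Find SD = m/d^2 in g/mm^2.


SD = m/d^2 = 23.8/14.1^2 = 0.1197 g/mm^2

0.1197 g/mm^2


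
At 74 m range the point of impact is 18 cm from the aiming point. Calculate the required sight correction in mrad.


1 mrad subtends 1 cm per 10 m of range, so adj = error_cm / (dist_m / 10) = 18 / (74/10) = 2.432 mrad

2.432 mrad


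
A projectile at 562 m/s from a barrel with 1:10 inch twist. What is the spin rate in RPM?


twist_m = 10*0.0254 = 0.254 m
spin = v/twist = 562/0.254 = 2212.598 rev/s
RPM = spin*60 = 2212.598*60 ≈ 132756 RPM

132756 RPM


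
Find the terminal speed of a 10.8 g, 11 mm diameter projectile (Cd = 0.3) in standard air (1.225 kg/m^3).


A = pi*(d/2)^2 = pi*(11/2000)^2 = 9.50332e-05 m^2
vt = sqrt(2mg/(Cd*rho*A)) = sqrt(2*0.0108*9.81/(0.3 * 1.225 * 9.50332e-05)) = 77.89 m/s

77.89 m/s


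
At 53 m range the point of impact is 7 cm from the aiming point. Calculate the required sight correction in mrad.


1 mrad subtends 1 cm per 10 m of range, so adj = error_cm / (dist_m / 10) = 7 / (53/10) = 1.321 mrad

1.321 mrad


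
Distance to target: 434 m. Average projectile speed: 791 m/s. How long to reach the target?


t = d/v = 434/791 = 0.5487 s

0.5487 s


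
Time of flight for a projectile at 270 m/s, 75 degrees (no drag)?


T = 2*v0*sin(theta)/g = 2*270*sin(75°)/9.81 = 53.17 s

53.17 s


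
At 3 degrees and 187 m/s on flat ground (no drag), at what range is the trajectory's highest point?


R = v0^2*sin(2*theta)/g = 187^2*sin(2*3°)/9.81 = 372.605 m
apex_dist = R/2 = 372.605/2 = 186.3 m

186.3 m


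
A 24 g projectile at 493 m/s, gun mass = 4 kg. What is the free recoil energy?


v_r = m_p*v_p/m_gun = 0.024*493/4 = 2.958 m/s, E_r = 0.5*m_gun*v_r^2 = 0.5*4*2.958^2 = 17.5 J

17.5 J


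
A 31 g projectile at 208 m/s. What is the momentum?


p = m*v = 0.031*208 = 6.448 kg·m/s

6.448 kg·m/s


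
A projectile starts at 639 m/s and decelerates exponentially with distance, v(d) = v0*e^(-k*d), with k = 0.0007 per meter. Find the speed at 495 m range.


v = v0*exp(-k*d) = 639*exp(-0.0007*495) = 451.9 m/s

451.9 m/s


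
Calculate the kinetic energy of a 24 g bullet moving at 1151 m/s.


E = 0.5*m*v^2 = 0.5*0.024*1151^2 = 15898 J

15898 J


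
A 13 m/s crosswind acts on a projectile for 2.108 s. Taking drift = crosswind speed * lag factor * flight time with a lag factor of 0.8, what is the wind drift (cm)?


drift = v_wind * lag * t = 13 * 0.8 * 2.108 = 21.9232 m ≈ 2192 cm

2192 cm


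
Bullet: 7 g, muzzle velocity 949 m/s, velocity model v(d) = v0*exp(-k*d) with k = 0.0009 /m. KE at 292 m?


v = v0*exp(-k*d) = 949*exp(-0.0009*292) = 729.682 m/s
E = 0.5*m*v^2 = 0.5*0.007*729.682^2 = 1864 J

1864 J


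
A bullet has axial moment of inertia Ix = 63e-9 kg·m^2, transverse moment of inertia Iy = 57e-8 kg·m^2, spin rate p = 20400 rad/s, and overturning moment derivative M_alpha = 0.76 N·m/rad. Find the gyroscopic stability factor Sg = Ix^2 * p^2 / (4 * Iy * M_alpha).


Sg = Ix^2 * p^2 / (4 * Iy * M_alpha) = (63e-9)^2 * 20400^2 / (4 * 57e-8 * 0.76) = 0.9532

0.9532


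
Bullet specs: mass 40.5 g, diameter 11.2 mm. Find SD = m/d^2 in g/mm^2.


SD = m/d^2 = 40.5/11.2^2 = 0.3229 g/mm^2

0.3229 g/mm^2


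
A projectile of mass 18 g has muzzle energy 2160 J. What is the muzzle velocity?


v = sqrt(2*E/m) = sqrt(2*2160/0.018) = 489.9 m/s

489.9 m/s


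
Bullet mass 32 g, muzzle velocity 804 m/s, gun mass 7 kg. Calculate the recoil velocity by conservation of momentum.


v_recoil = m_p * v_p / m_gun = 0.032 * 804 / 7 = 3.675 m/s

3.675 m/s


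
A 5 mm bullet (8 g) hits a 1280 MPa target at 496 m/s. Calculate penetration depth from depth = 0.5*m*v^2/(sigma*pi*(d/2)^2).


A = pi*(d/2)^2 = pi*(5/2)^2 = 19.635 mm^2
E = 0.5*m*v^2 = 0.5*0.008*496^2 = 984.064 J
depth = E/(sigma*A) = 984.064 J / (1280 MPa * 19.635 mm^2) = 984.064/(1280 * 19.635) m = 0.0391547 m ≈ 39.15 mm

39.15 mm


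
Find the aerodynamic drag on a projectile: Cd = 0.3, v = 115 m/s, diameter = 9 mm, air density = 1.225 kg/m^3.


A = pi*(d/2)^2 = pi*(9/2000)^2 = 6.36173e-05 m^2
Fd = 0.5*Cd*rho*A*v^2 = 0.5*0.3*1.225*6.36173e-05*115^2 = 0.1546 N

0.1546 N


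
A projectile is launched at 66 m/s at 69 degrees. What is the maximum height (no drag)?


H = (v0*sin(theta))^2 / (2g) = (66*sin(69°))^2 / (2*9.81) = 193.5 m

193.5 m


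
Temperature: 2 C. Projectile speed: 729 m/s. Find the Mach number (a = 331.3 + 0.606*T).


a = 331.3 + 0.606*(2) = 332.512 m/s
M = v/a = 729/332.512 = 2.192

2.192


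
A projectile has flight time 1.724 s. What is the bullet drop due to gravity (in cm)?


drop = 0.5*g*t^2 = 0.5*9.81*1.724^2 = 14.5785 m ≈ 1458 cm

1458 cm


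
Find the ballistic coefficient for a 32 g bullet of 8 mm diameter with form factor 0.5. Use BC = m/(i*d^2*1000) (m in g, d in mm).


BC = m/(i*d^2*1000) = 32/(0.5 * 8^2 * 1000) = 0.001

0.001


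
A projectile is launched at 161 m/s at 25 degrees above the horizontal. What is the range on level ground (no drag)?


R = v0^2 * sin(2*theta) / g = 161^2 * sin(2*25°) / 9.81 = 2024 m

2024 m


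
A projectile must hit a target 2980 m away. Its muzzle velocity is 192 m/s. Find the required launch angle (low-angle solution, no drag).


sin(2*theta) = R*g/v0^2 = 2980*9.81/192^2 = 0.793018, theta = arcsin(0.793018)/2 = 26.23°

26.23 degrees


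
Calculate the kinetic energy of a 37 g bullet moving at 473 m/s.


E = 0.5*m*v^2 = 0.5*0.037*473^2 = 4139 J

4139 J


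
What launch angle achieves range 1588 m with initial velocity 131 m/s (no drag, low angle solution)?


sin(2*theta) = R*g/v0^2 = 1588*9.81/131^2 = 0.907772, theta = arcsin(0.907772)/2 = 32.6°

32.6 degrees


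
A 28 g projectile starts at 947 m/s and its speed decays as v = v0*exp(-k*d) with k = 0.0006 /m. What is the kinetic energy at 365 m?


v = v0*exp(-k*d) = 947*exp(-0.0006*365) = 760.746 m/s
E = 0.5*m*v^2 = 0.5*0.028*760.746^2 = 8102 J

8102 J


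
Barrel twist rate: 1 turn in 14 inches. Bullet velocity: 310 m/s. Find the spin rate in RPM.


twist_m = 14*0.0254 = 0.3556 m
spin = v/twist = 310/0.3556 = 871.766 rev/s
RPM = spin*60 = 871.766*60 ≈ 52306 RPM

52306 RPM


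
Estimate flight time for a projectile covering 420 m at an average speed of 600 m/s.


t = d/v = 420/600 = 0.7 s

0.7 s


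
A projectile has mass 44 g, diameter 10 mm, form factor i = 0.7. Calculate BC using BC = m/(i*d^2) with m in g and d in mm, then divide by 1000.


BC = m/(i*d^2*1000) = 44/(0.7 * 10^2 * 1000) = 0.0006286

0.0006286


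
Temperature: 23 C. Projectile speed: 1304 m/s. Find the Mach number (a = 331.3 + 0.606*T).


a = 331.3 + 0.606*(23) = 345.238 m/s
M = v/a = 1304/345.238 = 3.777

3.777


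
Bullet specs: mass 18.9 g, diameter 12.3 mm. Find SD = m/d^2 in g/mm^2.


SD = m/d^2 = 18.9/12.3^2 = 0.1249 g/mm^2

0.1249 g/mm^2


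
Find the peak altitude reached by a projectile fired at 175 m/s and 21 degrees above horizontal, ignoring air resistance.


H = (v0*sin(theta))^2 / (2g) = (175*sin(21°))^2 / (2*9.81) = 200.5 m

200.5 m


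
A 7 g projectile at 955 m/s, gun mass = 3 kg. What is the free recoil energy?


v_r = m_p*v_p/m_gun = 0.007*955/3 = 2.22833 m/s, E_r = 0.5*m_gun*v_r^2 = 0.5*3*2.22833^2 = 7.448 J

7.448 J


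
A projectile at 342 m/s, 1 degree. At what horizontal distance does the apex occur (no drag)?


R = v0^2*sin(2*theta)/g = 342^2*sin(2*1°)/9.81 = 416.104 m
apex_dist = R/2 = 416.104/2 = 208.1 m

208.1 m


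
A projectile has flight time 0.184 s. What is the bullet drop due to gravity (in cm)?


drop = 0.5*g*t^2 = 0.5*9.81*0.184^2 = 0.166064 m ≈ 16.61 cm

16.61 cm


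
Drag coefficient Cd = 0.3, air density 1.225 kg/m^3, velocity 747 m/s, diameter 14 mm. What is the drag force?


A = pi*(d/2)^2 = pi*(14/2000)^2 = 1.53938e-04 m^2
Fd = 0.5*Cd*rho*A*v^2 = 0.5*0.3*1.225*1.53938e-04*747^2 = 15.78 N

15.78 N


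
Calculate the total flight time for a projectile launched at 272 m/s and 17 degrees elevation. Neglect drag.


T = 2*v0*sin(theta)/g = 2*272*sin(17°)/9.81 = 16.21 s

16.21 s


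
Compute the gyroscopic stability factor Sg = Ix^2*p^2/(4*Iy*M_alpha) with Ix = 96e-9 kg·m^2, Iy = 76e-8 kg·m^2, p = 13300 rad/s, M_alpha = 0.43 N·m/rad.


Sg = Ix^2 * p^2 / (4 * Iy * M_alpha) = (96e-9)^2 * 13300^2 / (4 * 76e-8 * 0.43) = 1.247

1.247


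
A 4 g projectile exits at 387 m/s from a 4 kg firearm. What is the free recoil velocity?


v_recoil = m_p * v_p / m_gun = 0.004 * 387 / 4 = 0.387 m/s

0.387 m/s


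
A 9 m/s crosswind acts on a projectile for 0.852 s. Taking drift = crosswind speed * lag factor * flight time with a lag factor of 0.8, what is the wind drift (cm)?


drift = v_wind * lag * t = 9 * 0.8 * 0.852 = 6.1344 m ≈ 613.4 cm

613.4 cm


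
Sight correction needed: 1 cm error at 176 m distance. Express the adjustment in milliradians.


1 mrad subtends 1 cm per 10 m of range, so adj = error_cm / (dist_m / 10) = 1 / (176/10) = 0.05682 mrad

0.05682 mrad


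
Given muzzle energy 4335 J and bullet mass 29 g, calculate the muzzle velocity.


v = sqrt(2*E/m) = sqrt(2*4335/0.029) = 546.8 m/s

546.8 m/s


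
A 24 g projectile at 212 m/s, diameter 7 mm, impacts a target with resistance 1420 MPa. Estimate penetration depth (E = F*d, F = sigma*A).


A = pi*(d/2)^2 = pi*(7/2)^2 = 38.4845 mm^2
E = 0.5*m*v^2 = 0.5*0.024*212^2 = 539.328 J
depth = E/(sigma*A) = 539.328 J / (1420 MPa * 38.4845 mm^2) = 539.328/(1420 * 38.4845) m = 0.00986913 m ≈ 9.869 mm

9.869 mm


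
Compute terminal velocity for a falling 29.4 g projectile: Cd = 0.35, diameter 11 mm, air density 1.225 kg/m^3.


A = pi*(d/2)^2 = pi*(11/2000)^2 = 9.50332e-05 m^2
vt = sqrt(2mg/(Cd*rho*A)) = sqrt(2*0.0294*9.81/(0.35 * 1.225 * 9.50332e-05)) = 119 m/s

119 m/s


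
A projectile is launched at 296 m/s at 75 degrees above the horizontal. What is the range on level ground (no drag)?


R = v0^2 * sin(2*theta) / g = 296^2 * sin(2*75°) / 9.81 = 4466 m

4466 m


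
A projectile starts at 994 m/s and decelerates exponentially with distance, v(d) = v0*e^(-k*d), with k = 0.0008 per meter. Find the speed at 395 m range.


v = v0*exp(-k*d) = 994*exp(-0.0008*395) = 724.7 m/s

724.7 m/s


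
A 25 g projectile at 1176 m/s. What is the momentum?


p = m*v = 0.025*1176 = 29.4 kg·m/s

29.4 kg·m/s


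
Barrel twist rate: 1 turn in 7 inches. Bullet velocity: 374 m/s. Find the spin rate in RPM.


twist_m = 7*0.0254 = 0.1778 m
spin = v/twist = 374/0.1778 = 2103.487 rev/s
RPM = spin*60 = 2103.487*60 ≈ 126209 RPM

126209 RPM


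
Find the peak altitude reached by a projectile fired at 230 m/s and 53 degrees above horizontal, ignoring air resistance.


H = (v0*sin(theta))^2 / (2g) = (230*sin(53°))^2 / (2*9.81) = 1720 m

1720 m


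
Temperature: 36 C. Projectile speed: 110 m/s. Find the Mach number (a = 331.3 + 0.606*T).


a = 331.3 + 0.606*(36) = 353.116 m/s
M = v/a = 110/353.116 = 0.3115

0.3115


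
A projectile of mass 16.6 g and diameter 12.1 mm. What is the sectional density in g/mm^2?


SD = m/d^2 = 16.6/12.1^2 = 0.1134 g/mm^2

0.1134 g/mm^2


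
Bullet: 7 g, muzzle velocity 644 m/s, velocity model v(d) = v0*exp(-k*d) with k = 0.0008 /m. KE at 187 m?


v = v0*exp(-k*d) = 644*exp(-0.0008*187) = 554.518 m/s
E = 0.5*m*v^2 = 0.5*0.007*554.518^2 = 1076 J

1076 J


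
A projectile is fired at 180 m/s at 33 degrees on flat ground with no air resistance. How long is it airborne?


T = 2*v0*sin(theta)/g = 2*180*sin(33°)/9.81 = 19.99 s

19.99 s


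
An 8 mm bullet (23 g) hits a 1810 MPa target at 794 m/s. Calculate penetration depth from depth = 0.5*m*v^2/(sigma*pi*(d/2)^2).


A = pi*(d/2)^2 = pi*(8/2)^2 = 50.2655 mm^2
E = 0.5*m*v^2 = 0.5*0.023*794^2 = 7250.01 J
depth = E/(sigma*A) = 7250.01 J / (1810 MPa * 50.2655 mm^2) = 7250.01/(1810 * 50.2655) m = 0.0796875 m ≈ 79.69 mm

79.69 mm


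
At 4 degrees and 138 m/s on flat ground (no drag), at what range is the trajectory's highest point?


R = v0^2*sin(2*theta)/g = 138^2*sin(2*4°)/9.81 = 270.175 m
apex_dist = R/2 = 270.175/2 = 135.1 m

135.1 m


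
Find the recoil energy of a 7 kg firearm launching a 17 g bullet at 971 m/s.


v_r = m_p*v_p/m_gun = 0.017*971/7 = 2.35814 m/s, E_r = 0.5*m_gun*v_r^2 = 0.5*7*2.35814^2 = 19.46 J

19.46 J


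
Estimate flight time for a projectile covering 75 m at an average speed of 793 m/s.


t = d/v = 75/793 = 0.09458 s

0.09458 s


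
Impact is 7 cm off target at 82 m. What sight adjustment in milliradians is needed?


1 mrad subtends 1 cm per 10 m of range, so adj = error_cm / (dist_m / 10) = 7 / (82/10) = 0.8537 mrad

0.8537 mrad


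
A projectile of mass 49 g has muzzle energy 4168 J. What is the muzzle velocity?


v = sqrt(2*E/m) = sqrt(2*4168/0.049) = 412.5 m/s

412.5 m/s


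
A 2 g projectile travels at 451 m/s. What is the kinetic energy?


E = 0.5*m*v^2 = 0.5*0.002*451^2 = 203.4 J

203.4 J


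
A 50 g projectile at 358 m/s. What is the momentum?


p = m*v = 0.05*358 = 17.9 kg·m/s

17.9 kg·m/s


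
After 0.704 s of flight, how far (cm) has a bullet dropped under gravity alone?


drop = 0.5*g*t^2 = 0.5*9.81*0.704^2 = 2.431 m ≈ 243.1 cm

243.1 cm


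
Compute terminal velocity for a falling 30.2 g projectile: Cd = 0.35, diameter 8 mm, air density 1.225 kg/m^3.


A = pi*(d/2)^2 = pi*(8/2000)^2 = 5.02655e-05 m^2
vt = sqrt(2mg/(Cd*rho*A)) = sqrt(2*0.0302*9.81/(0.35 * 1.225 * 5.02655e-05)) = 165.8 m/s

165.8 m/s


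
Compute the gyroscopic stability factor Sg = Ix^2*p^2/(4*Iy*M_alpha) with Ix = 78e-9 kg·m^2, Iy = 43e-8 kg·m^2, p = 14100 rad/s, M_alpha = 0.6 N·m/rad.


Sg = Ix^2 * p^2 / (4 * Iy * M_alpha) = (78e-9)^2 * 14100^2 / (4 * 43e-8 * 0.6) = 1.172

1.172


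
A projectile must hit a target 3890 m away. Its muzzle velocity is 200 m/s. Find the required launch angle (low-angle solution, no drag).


sin(2*theta) = R*g/v0^2 = 3890*9.81/200^2 = 0.954022, theta = arcsin(0.954022)/2 = 36.28°

36.28 degrees


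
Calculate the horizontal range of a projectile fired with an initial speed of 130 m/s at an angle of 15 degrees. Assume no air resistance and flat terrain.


R = v0^2 * sin(2*theta) / g = 130^2 * sin(2*15°) / 9.81 = 861.4 m

861.4 m


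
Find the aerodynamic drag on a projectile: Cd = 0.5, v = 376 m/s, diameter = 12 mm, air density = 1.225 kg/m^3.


A = pi*(d/2)^2 = pi*(12/2000)^2 = 1.13097e-04 m^2
Fd = 0.5*Cd*rho*A*v^2 = 0.5*0.5*1.225*1.13097e-04*376^2 = 4.897 N

4.897 N


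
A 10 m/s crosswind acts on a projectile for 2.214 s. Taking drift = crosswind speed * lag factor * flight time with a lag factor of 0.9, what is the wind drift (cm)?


drift = v_wind * lag * t = 10 * 0.9 * 2.214 = 19.926 m ≈ 1993 cm

1993 cm


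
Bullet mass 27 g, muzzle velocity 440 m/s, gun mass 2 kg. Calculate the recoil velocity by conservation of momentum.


v_recoil = m_p * v_p / m_gun = 0.027 * 440 / 2 = 5.94 m/s

5.94 m/s


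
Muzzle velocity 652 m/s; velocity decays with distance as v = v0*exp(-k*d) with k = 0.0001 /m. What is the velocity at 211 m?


v = v0*exp(-k*d) = 652*exp(-0.0001*211) = 638.4 m/s

638.4 m/s


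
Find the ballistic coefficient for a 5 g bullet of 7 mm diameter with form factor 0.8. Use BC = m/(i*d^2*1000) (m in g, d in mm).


BC = m/(i*d^2*1000) = 5/(0.8 * 7^2 * 1000) = 0.0001276

0.0001276


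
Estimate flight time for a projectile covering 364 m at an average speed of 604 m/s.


t = d/v = 364/604 = 0.6026 s

0.6026 s


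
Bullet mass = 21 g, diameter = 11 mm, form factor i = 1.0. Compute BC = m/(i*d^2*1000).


BC = m/(i*d^2*1000) = 21/(1.0 * 11^2 * 1000) = 0.0001736

0.0001736


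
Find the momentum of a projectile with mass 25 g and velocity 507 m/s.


p = m*v = 0.025*507 = 12.68 kg·m/s

12.68 kg·m/s


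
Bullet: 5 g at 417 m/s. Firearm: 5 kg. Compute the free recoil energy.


v_r = m_p*v_p/m_gun = 0.005*417/5 = 0.417 m/s, E_r = 0.5*m_gun*v_r^2 = 0.5*5*0.417^2 = 0.4347 J

0.4347 J


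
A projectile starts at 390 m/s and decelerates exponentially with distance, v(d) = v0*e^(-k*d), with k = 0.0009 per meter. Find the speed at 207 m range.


v = v0*exp(-k*d) = 390*exp(-0.0009*207) = 323.7 m/s

323.7 m/s


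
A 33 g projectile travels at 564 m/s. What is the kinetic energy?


E = 0.5*m*v^2 = 0.5*0.033*564^2 = 5249 J

5249 J


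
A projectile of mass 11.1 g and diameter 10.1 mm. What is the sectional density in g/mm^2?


SD = m/d^2 = 11.1/10.1^2 = 0.1088 g/mm^2

0.1088 g/mm^2


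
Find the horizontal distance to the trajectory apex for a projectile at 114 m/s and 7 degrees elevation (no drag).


R = v0^2*sin(2*theta)/g = 114^2*sin(2*7°)/9.81 = 320.491 m
apex_dist = R/2 = 320.491/2 = 160.2 m

160.2 m


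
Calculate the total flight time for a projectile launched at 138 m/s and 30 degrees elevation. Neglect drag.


T = 2*v0*sin(theta)/g = 2*138*sin(30°)/9.81 = 14.07 s

14.07 s


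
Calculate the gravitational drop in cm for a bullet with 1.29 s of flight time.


drop = 0.5*g*t^2 = 0.5*9.81*1.29^2 = 8.16241 m ≈ 816.2 cm

816.2 cm


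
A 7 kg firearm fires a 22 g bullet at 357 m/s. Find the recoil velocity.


v_recoil = m_p * v_p / m_gun = 0.022 * 357 / 7 = 1.122 m/s

1.122 m/s


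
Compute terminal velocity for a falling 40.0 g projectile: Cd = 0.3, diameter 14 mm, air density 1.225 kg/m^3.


A = pi*(d/2)^2 = pi*(14/2000)^2 = 1.53938e-04 m^2
vt = sqrt(2mg/(Cd*rho*A)) = sqrt(2*0.04*9.81/(0.3 * 1.225 * 1.53938e-04)) = 117.8 m/s

117.8 m/s


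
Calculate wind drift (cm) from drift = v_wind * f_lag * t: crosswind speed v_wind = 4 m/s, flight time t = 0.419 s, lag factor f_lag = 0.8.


drift = v_wind * lag * t = 4 * 0.8 * 0.419 = 1.3408 m ≈ 134.1 cm

134.1 cm


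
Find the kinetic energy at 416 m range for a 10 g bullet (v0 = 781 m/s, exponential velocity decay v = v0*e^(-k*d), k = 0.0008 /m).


v = v0*exp(-k*d) = 781*exp(-0.0008*416) = 559.909 m/s
E = 0.5*m*v^2 = 0.5*0.01*559.909^2 = 1567 J

1567 J


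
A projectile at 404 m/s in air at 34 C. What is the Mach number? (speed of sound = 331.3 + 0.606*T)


a = 331.3 + 0.606*(34) = 351.904 m/s
M = v/a = 404/351.904 = 1.148

1.148


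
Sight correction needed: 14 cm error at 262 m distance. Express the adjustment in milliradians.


1 mrad subtends 1 cm per 10 m of range, so adj = error_cm / (dist_m / 10) = 14 / (262/10) = 0.5344 mrad

0.5344 mrad


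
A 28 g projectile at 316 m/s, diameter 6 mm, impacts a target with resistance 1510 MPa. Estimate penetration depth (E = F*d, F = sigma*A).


A = pi*(d/2)^2 = pi*(6/2)^2 = 28.2743 mm^2
E = 0.5*m*v^2 = 0.5*0.028*316^2 = 1397.98 J
depth = E/(sigma*A) = 1397.98 J / (1510 MPa * 28.2743 mm^2) = 1397.98/(1510 * 28.2743) m = 0.0327441 m ≈ 32.74 mm

32.74 mm


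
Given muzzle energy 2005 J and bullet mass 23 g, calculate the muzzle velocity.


v = sqrt(2*E/m) = sqrt(2*2005/0.023) = 417.5 m/s

417.5 m/s


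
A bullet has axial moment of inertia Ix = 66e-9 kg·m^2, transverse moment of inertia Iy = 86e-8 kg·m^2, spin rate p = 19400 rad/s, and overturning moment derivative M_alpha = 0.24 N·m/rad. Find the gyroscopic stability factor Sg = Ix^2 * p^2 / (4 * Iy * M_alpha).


Sg = Ix^2 * p^2 / (4 * Iy * M_alpha) = (66e-9)^2 * 19400^2 / (4 * 86e-8 * 0.24) = 1.986

1.986


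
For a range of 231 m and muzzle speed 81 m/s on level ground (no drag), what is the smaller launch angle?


sin(2*theta) = R*g/v0^2 = 231*9.81/81^2 = 0.345391, theta = arcsin(0.345391)/2 = 10.1°

10.1 degrees


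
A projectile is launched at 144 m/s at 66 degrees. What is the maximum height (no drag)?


H = (v0*sin(theta))^2 / (2g) = (144*sin(66°))^2 / (2*9.81) = 882 m

882 m


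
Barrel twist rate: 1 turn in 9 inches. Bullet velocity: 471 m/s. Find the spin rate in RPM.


twist_m = 9*0.0254 = 0.2286 m
spin = v/twist = 471/0.2286 = 2060.367 rev/s
RPM = spin*60 = 2060.367*60 ≈ 123622 RPM

123622 RPM


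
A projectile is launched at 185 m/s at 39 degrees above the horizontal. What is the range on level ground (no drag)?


R = v0^2 * sin(2*theta) / g = 185^2 * sin(2*39°) / 9.81 = 3413 m

3413 m


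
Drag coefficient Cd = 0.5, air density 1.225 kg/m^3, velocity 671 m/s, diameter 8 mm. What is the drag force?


A = pi*(d/2)^2 = pi*(8/2000)^2 = 5.02655e-05 m^2
Fd = 0.5*Cd*rho*A*v^2 = 0.5*0.5*1.225*5.02655e-05*671^2 = 6.931 N

6.931 N


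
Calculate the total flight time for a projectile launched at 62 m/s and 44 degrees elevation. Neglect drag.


T = 2*v0*sin(theta)/g = 2*62*sin(44°)/9.81 = 8.781 s

8.781 s


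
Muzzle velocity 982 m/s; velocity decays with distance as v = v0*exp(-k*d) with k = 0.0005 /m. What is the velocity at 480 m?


v = v0*exp(-k*d) = 982*exp(-0.0005*480) = 772.5 m/s

772.5 m/s


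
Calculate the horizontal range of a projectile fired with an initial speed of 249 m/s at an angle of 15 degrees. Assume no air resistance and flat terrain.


R = v0^2 * sin(2*theta) / g = 249^2 * sin(2*15°) / 9.81 = 3160 m

3160 m


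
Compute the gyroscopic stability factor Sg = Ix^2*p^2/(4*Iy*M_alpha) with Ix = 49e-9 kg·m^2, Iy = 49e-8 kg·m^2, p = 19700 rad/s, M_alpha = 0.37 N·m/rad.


Sg = Ix^2 * p^2 / (4 * Iy * M_alpha) = (49e-9)^2 * 19700^2 / (4 * 49e-8 * 0.37) = 1.285

1.285


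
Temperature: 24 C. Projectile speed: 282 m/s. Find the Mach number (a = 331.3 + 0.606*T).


a = 331.3 + 0.606*(24) = 345.844 m/s
M = v/a = 282/345.844 = 0.8154

0.8154


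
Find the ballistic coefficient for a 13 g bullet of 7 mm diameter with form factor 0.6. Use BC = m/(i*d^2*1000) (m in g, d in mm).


BC = m/(i*d^2*1000) = 13/(0.6 * 7^2 * 1000) = 0.0004422

0.0004422


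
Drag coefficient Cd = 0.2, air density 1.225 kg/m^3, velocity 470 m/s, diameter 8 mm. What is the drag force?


A = pi*(d/2)^2 = pi*(8/2000)^2 = 5.02655e-05 m^2
Fd = 0.5*Cd*rho*A*v^2 = 0.5*0.2*1.225*5.02655e-05*470^2 = 1.36 N

1.36 N


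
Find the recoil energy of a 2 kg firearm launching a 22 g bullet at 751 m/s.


v_r = m_p*v_p/m_gun = 0.022*751/2 = 8.261 m/s, E_r = 0.5*m_gun*v_r^2 = 0.5*2*8.261^2 = 68.24 J

68.24 J


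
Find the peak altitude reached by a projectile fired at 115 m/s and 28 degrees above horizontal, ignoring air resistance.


H = (v0*sin(theta))^2 / (2g) = (115*sin(28°))^2 / (2*9.81) = 148.6 m

148.6 m


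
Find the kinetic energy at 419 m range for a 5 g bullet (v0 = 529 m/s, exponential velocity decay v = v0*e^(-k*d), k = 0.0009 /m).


v = v0*exp(-k*d) = 529*exp(-0.0009*419) = 362.813 m/s
E = 0.5*m*v^2 = 0.5*0.005*362.813^2 = 329.1 J

329.1 J


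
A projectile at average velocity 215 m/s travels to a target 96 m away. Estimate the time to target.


t = d/v = 96/215 = 0.4465 s

0.4465 s


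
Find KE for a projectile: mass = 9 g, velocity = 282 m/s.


E = 0.5*m*v^2 = 0.5*0.009*282^2 = 357.9 J

357.9 J


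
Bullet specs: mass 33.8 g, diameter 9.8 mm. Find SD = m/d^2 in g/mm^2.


SD = m/d^2 = 33.8/9.8^2 = 0.3519 g/mm^2

0.3519 g/mm^2


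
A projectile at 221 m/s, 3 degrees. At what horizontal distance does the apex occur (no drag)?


R = v0^2*sin(2*theta)/g = 221^2*sin(2*3°)/9.81 = 520.415 m
apex_dist = R/2 = 520.415/2 = 260.2 m

260.2 m


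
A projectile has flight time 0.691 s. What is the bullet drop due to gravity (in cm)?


drop = 0.5*g*t^2 = 0.5*9.81*0.691^2 = 2.34204 m ≈ 234.2 cm

234.2 cm


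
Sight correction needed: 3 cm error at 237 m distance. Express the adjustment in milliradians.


1 mrad subtends 1 cm per 10 m of range, so adj = error_cm / (dist_m / 10) = 3 / (237/10) = 0.1266 mrad

0.1266 mrad


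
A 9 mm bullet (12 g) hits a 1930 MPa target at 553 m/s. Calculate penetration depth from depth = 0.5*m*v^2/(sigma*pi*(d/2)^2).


A = pi*(d/2)^2 = pi*(9/2)^2 = 63.6173 mm^2
E = 0.5*m*v^2 = 0.5*0.012*553^2 = 1834.85 J
depth = E/(sigma*A) = 1834.85 J / (1930 MPa * 63.6173 mm^2) = 1834.85/(1930 * 63.6173) m = 0.0149441 m ≈ 14.94 mm

14.94 mm


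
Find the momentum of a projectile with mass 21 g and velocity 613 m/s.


p = m*v = 0.021*613 = 12.87 kg·m/s

12.87 kg·m/s


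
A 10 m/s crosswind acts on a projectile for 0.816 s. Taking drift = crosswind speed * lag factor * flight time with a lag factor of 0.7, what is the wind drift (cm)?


drift = v_wind * lag * t = 10 * 0.7 * 0.816 = 5.712 m ≈ 571.2 cm

571.2 cm


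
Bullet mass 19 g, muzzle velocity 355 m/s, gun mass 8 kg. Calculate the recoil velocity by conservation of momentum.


v_recoil = m_p * v_p / m_gun = 0.019 * 355 / 8 = 0.8431 m/s

0.8431 m/s


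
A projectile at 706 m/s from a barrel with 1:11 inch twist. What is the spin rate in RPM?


twist_m = 11*0.0254 = 0.2794 m
spin = v/twist = 706/0.2794 = 2526.843 rev/s
RPM = spin*60 = 2526.843*60 ≈ 151611 RPM

151611 RPM


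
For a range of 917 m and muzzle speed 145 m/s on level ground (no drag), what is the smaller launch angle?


sin(2*theta) = R*g/v0^2 = 917*9.81/145^2 = 0.427861, theta = arcsin(0.427861)/2 = 12.67°

12.67 degrees


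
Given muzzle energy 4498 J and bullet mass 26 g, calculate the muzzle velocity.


v = sqrt(2*E/m) = sqrt(2*4498/0.026) = 588.2 m/s

588.2 m/s


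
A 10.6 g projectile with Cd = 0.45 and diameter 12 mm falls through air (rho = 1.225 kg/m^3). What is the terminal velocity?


A = pi*(d/2)^2 = pi*(12/2000)^2 = 1.13097e-04 m^2
vt = sqrt(2mg/(Cd*rho*A)) = sqrt(2*0.0106*9.81/(0.45 * 1.225 * 1.13097e-04)) = 57.76 m/s

57.76 m/s


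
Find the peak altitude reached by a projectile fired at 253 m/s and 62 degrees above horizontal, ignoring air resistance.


H = (v0*sin(theta))^2 / (2g) = (253*sin(62°))^2 / (2*9.81) = 2543 m

2543 m


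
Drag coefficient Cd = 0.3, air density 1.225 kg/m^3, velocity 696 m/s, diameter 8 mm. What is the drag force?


A = pi*(d/2)^2 = pi*(8/2000)^2 = 5.02655e-05 m^2
Fd = 0.5*Cd*rho*A*v^2 = 0.5*0.3*1.225*5.02655e-05*696^2 = 4.474 N

4.474 N


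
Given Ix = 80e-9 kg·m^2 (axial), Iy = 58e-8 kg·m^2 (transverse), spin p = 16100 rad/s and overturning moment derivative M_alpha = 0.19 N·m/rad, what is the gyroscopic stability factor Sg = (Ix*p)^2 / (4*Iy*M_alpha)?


Sg = Ix^2 * p^2 / (4 * Iy * M_alpha) = (80e-9)^2 * 16100^2 / (4 * 58e-8 * 0.19) = 3.763

3.763


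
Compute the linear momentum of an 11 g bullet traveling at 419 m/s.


p = m*v = 0.011*419 = 4.609 kg·m/s

4.609 kg·m/s


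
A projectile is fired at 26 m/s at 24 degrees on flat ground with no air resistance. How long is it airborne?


T = 2*v0*sin(theta)/g = 2*26*sin(24°)/9.81 = 2.156 s

2.156 s


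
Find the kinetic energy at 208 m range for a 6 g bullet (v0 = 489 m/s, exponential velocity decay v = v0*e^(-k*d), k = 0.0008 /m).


v = v0*exp(-k*d) = 489*exp(-0.0008*208) = 414.04 m/s
E = 0.5*m*v^2 = 0.5*0.006*414.04^2 = 514.3 J

514.3 J


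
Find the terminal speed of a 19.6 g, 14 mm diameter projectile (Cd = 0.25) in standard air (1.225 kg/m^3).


A = pi*(d/2)^2 = pi*(14/2000)^2 = 1.53938e-04 m^2
vt = sqrt(2mg/(Cd*rho*A)) = sqrt(2*0.0196*9.81/(0.25 * 1.225 * 1.53938e-04)) = 90.32 m/s

90.32 m/s


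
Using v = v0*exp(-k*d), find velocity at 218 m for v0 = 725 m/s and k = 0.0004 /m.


v = v0*exp(-k*d) = 725*exp(-0.0004*218) = 664.5 m/s

664.5 m/s


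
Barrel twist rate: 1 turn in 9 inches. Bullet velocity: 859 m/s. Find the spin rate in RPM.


twist_m = 9*0.0254 = 0.2286 m
spin = v/twist = 859/0.2286 = 3757.655 rev/s
RPM = spin*60 = 3757.655*60 ≈ 225459 RPM

225459 RPM


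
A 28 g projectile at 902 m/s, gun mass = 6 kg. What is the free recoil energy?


v_r = m_p*v_p/m_gun = 0.028*902/6 = 4.20933 m/s, E_r = 0.5*m_gun*v_r^2 = 0.5*6*4.20933^2 = 53.16 J

53.16 J


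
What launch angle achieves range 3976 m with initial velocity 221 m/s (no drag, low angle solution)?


sin(2*theta) = R*g/v0^2 = 3976*9.81/221^2 = 0.798603, theta = arcsin(0.798603)/2 = 26.5°

26.5 degrees


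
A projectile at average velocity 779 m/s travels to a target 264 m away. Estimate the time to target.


t = d/v = 264/779 = 0.3389 s

0.3389 s


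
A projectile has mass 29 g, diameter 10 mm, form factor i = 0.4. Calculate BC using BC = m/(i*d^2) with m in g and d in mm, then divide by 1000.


BC = m/(i*d^2*1000) = 29/(0.4 * 10^2 * 1000) = 0.000725

0.000725


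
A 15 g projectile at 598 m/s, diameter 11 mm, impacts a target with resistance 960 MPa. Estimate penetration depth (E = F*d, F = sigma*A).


A = pi*(d/2)^2 = pi*(11/2)^2 = 95.0332 mm^2
E = 0.5*m*v^2 = 0.5*0.015*598^2 = 2682.03 J
depth = E/(sigma*A) = 2682.03 J / (960 MPa * 95.0332 mm^2) = 2682.03/(960 * 95.0332) m = 0.029398 m ≈ 29.4 mm

29.4 mm


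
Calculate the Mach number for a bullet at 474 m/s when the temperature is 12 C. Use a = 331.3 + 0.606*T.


a = 331.3 + 0.606*(12) = 338.572 m/s
M = v/a = 474/338.572 = 1.4

1.4


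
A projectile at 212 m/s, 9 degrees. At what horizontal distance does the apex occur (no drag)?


R = v0^2*sin(2*theta)/g = 212^2*sin(2*9°)/9.81 = 1415.75 m
apex_dist = R/2 = 1415.75/2 = 707.9 m

707.9 m


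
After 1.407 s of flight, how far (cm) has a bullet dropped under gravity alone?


drop = 0.5*g*t^2 = 0.5*9.81*1.407^2 = 9.71018 m ≈ 971 cm

971 cm


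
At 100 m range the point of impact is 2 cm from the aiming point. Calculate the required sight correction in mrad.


1 mrad subtends 1 cm per 10 m of range, so adj = error_cm / (dist_m / 10) = 2 / (100/10) = 0.2 mrad

0.2 mrad


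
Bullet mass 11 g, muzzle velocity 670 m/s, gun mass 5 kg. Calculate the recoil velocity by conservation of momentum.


v_recoil = m_p * v_p / m_gun = 0.011 * 670 / 5 = 1.474 m/s

1.474 m/s


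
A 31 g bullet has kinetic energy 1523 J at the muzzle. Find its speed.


v = sqrt(2*E/m) = sqrt(2*1523/0.031) = 313.5 m/s

313.5 m/s


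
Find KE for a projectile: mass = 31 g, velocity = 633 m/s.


E = 0.5*m*v^2 = 0.5*0.031*633^2 = 6211 J

6211 J


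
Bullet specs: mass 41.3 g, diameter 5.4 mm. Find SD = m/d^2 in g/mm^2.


SD = m/d^2 = 41.3/5.4^2 = 1.416 g/mm^2

1.416 g/mm^2


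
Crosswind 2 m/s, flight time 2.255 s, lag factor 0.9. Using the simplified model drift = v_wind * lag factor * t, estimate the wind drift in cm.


drift = v_wind * lag * t = 2 * 0.9 * 2.255 = 4.059 m ≈ 405.9 cm

405.9 cm


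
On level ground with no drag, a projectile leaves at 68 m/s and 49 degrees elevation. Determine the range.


R = v0^2 * sin(2*theta) / g = 68^2 * sin(2*49°) / 9.81 = 466.8 m

466.8 m


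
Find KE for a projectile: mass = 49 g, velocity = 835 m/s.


E = 0.5*m*v^2 = 0.5*0.049*835^2 = 17082 J

17082 J


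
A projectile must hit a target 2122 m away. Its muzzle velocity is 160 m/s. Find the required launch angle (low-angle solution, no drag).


sin(2*theta) = R*g/v0^2 = 2122*9.81/160^2 = 0.813157, theta = arcsin(0.813157)/2 = 27.2°

27.2 degrees


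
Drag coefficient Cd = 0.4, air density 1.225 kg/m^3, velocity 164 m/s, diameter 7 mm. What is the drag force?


A = pi*(d/2)^2 = pi*(7/2000)^2 = 3.84845e-05 m^2
Fd = 0.5*Cd*rho*A*v^2 = 0.5*0.4*1.225*3.84845e-05*164^2 = 0.2536 N

0.2536 N


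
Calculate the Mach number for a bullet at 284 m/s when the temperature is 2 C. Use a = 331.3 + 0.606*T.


a = 331.3 + 0.606*(2) = 332.512 m/s
M = v/a = 284/332.512 = 0.8541

0.8541


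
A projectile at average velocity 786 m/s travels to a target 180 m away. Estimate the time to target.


t = d/v = 180/786 = 0.229 s

0.229 s


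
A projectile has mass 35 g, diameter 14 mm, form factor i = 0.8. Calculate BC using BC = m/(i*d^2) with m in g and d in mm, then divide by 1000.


BC = m/(i*d^2*1000) = 35/(0.8 * 14^2 * 1000) = 0.0002232

0.0002232


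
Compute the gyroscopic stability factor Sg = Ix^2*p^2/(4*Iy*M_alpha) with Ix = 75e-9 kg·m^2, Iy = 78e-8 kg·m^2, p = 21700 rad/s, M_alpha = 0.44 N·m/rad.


Sg = Ix^2 * p^2 / (4 * Iy * M_alpha) = (75e-9)^2 * 21700^2 / (4 * 78e-8 * 0.44) = 1.929

1.929


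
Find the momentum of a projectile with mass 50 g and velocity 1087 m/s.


p = m*v = 0.05*1087 = 54.35 kg·m/s

54.35 kg·m/s


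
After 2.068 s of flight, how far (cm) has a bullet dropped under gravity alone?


drop = 0.5*g*t^2 = 0.5*9.81*2.068^2 = 20.9768 m ≈ 2098 cm

2098 cm


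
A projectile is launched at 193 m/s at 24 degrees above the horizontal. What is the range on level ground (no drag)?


R = v0^2 * sin(2*theta) / g = 193^2 * sin(2*24°) / 9.81 = 2822 m

2822 m


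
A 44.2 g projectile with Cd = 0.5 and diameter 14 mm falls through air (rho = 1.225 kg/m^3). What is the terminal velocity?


A = pi*(d/2)^2 = pi*(14/2000)^2 = 1.53938e-04 m^2
vt = sqrt(2mg/(Cd*rho*A)) = sqrt(2*0.0442*9.81/(0.5 * 1.225 * 1.53938e-04)) = 95.9 m/s

95.9 m/s


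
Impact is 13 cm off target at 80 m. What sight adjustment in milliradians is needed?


1 mrad subtends 1 cm per 10 m of range, so adj = error_cm / (dist_m / 10) = 13 / (80/10) = 1.625 mrad

1.625 mrad


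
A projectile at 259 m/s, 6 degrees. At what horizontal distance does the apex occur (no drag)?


R = v0^2*sin(2*theta)/g = 259^2*sin(2*6°)/9.81 = 1421.7 m
apex_dist = R/2 = 1421.7/2 = 710.9 m

710.9 m
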